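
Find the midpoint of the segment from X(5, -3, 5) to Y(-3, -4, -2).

M = ((x₁+x₂)/2, (y₁+y₂)/2, (z₁+z₂)/2)
  = ((5 - 3)/2, (-3 - 4)/2, (5 - 2)/2)
  = (2/2, -7/2, 3/2)
  = (1, -3.5, 1.5)

(1, -3.5, 1.5)


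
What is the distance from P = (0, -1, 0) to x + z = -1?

distance = |a·x₀ + b·y₀ + c·z₀ - d| / √(a² + b² + c²)
  = |1·0 + 0·(-1) + 1·0 - (-1)| / √(1² + 0² + 1²)
  = |0 + 0 + 0 + 1| / √(1 + 0 + 1)
  = |1| / √2
  = 1 / 1.414
  ≈ 0.7071

0.7071


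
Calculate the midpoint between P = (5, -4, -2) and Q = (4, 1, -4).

M = ((x₁+x₂)/2, (y₁+y₂)/2, (z₁+z₂)/2)
  = ((5 + 4)/2, (-4 + 1)/2, (-2 - 4)/2)
  = (9/2, -3/2, -6/2)
  = (4.5, -1.5, -3)

(4.5, -1.5, -3)


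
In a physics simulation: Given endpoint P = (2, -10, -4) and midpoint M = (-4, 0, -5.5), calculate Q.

Q = 2M - P
  = (2·(-4) - 2, 2·0 - (-10), 2·(-5.5) - (-4))
  = (-8 - 2, 0 + 10, -11 + 4)
  = (-10, 10, -7)

(-10, 10, -7)


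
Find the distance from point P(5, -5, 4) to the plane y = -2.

distance = |a·x₀ + b·y₀ + c·z₀ - d| / √(a² + b² + c²)
  = |0·5 + 1·(-5) + 0·4 - (-2)| / √(0² + 1² + 0²)
  = |0 - 5 + 0 + 2| / √(0 + 1 + 0)
  = |-3| / √1
  = 3 / 1
  ≈ 3

3


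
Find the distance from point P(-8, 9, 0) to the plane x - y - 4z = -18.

distance = |a·x₀ + b·y₀ + c·z₀ - d| / √(a² + b² + c²)
  = |1·(-8) + (-1)·9 + (-4)·0 - (-18)| / √(1² + (-1)² + (-4)²)
  = |-8 - 9 + 0 + 18| / √(1 + 1 + 16)
  = |1| / √18
  = 1 / 4.243
  ≈ 0.2357

0.2357


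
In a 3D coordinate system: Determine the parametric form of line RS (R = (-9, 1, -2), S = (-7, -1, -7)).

Direction vector d = S - R = (-7 + 9, -1 - 1, -7 + 2) = (2, -2, -5)
Parametric form r = R + t·d:
x = -9 + 2t, y = 1 - 2t, z = -2 - 5t

x = -9 + 2t, y = 1 - 2t, z = -2 - 5t


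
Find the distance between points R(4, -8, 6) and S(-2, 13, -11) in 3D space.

d = √[(x₂-x₁)² + (y₂-y₁)² + (z₂-z₁)²]
  = √[(-6)² + 21² + (-17)²]
  = √[36 + 441 + 289]
  = √766
  ≈ 27.68

27.68


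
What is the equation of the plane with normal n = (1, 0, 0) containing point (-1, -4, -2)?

The plane through P with normal n = (a, b, c) satisfies n·(r - P) = 0,
i.e. ax + by + cz = a·x₀ + b·y₀ + c·z₀.
d = 1·(-1) + 0·(-4) + 0·(-2)
  = -1 + 0 + 0
  = -1
Equation: x = -1

x = -1


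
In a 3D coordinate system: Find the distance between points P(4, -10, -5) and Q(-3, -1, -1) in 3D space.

d = √[(x₂-x₁)² + (y₂-y₁)² + (z₂-z₁)²]
  = √[(-7)² + 9² + 4²]
  = √[49 + 81 + 16]
  = √146
  ≈ 12.08

12.08


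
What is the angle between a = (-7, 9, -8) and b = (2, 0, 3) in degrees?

a·b = (-7)·2 + 9·0 + (-8)·3 = -14 + 0 - 24 = -38
|a| = √((-7)² + 9² + (-8)²) = √194 ≈ 13.93
|b| = √(2² + 0² + 3²) = √13 ≈ 3.606
cos θ = (a·b)/(|a||b|) = -38/(13.93·3.606) ≈ -0.7567
θ = arccos(-0.7567) ≈ 139.2°

139.2°


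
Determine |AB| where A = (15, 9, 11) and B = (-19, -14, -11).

d = √[(x₂-x₁)² + (y₂-y₁)² + (z₂-z₁)²]
  = √[(-34)² + (-23)² + (-22)²]
  = √[1156 + 529 + 484]
  = √2169
  ≈ 46.57

46.57


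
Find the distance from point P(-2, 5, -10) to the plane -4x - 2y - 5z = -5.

distance = |a·x₀ + b·y₀ + c·z₀ - d| / √(a² + b² + c²)
  = |(-4)·(-2) + (-2)·5 + (-5)·(-10) - (-5)| / √((-4)² + (-2)² + (-5)²)
  = |8 - 10 + 50 + 5| / √(16 + 4 + 25)
  = |53| / √45
  = 53 / 6.708
  ≈ 7.901

7.901


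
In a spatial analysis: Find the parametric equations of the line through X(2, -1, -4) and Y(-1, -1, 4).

Direction vector d = Y - X = (-1 - 2, -1 + 1, 4 + 4) = (-3, 0, 8)
Parametric form r = X + t·d:
x = 2 - 3t, y = -1, z = -4 + 8t

x = 2 - 3t, y = -1, z = -4 + 8t


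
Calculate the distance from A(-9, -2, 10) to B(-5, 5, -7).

d = √[(x₂-x₁)² + (y₂-y₁)² + (z₂-z₁)²]
  = √[4² + 7² + (-17)²]
  = √[16 + 49 + 289]
  = √354
  ≈ 18.81

18.81


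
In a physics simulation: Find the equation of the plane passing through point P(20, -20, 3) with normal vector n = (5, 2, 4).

The plane through P with normal n = (a, b, c) satisfies n·(r - P) = 0,
i.e. ax + by + cz = a·x₀ + b·y₀ + c·z₀.
d = 5·20 + 2·(-20) + 4·3
  = 100 - 40 + 12
  = 72
Equation: 5x + 2y + 4z = 72

5x + 2y + 4z = 72


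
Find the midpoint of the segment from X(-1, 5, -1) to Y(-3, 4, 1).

M = ((x₁+x₂)/2, (y₁+y₂)/2, (z₁+z₂)/2)
  = ((-1 - 3)/2, (5 + 4)/2, (-1 + 1)/2)
  = (-4/2, 9/2, 0/2)
  = (-2, 4.5, 0)

(-2, 4.5, 0)


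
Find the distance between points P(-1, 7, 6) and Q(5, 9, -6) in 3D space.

d = √[(x₂-x₁)² + (y₂-y₁)² + (z₂-z₁)²]
  = √[6² + 2² + (-12)²]
  = √[36 + 4 + 144]
  = √184
  ≈ 13.56

13.56


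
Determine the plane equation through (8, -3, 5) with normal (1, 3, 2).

The plane through P with normal n = (a, b, c) satisfies n·(r - P) = 0,
i.e. ax + by + cz = a·x₀ + b·y₀ + c·z₀.
d = 1·8 + 3·(-3) + 2·5
  = 8 - 9 + 10
  = 9
Equation: x + 3y + 2z = 9

x + 3y + 2z = 9


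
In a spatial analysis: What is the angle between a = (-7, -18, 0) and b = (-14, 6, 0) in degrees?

a·b = (-7)·(-14) + (-18)·6 + 0·0 = 98 - 108 + 0 = -10
|a| = √((-7)² + (-18)² + 0²) = √373 ≈ 19.31
|b| = √((-14)² + 6² + 0²) = √232 ≈ 15.23
cos θ = (a·b)/(|a||b|) = -10/(19.31·15.23) ≈ -0.03399
θ = arccos(-0.03399) ≈ 91.95°

91.95°


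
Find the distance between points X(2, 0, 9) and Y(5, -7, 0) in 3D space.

d = √[(x₂-x₁)² + (y₂-y₁)² + (z₂-z₁)²]
  = √[3² + (-7)² + (-9)²]
  = √[9 + 49 + 81]
  = √139
  ≈ 11.79

11.79


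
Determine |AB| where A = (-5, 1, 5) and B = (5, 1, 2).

d = √[(x₂-x₁)² + (y₂-y₁)² + (z₂-z₁)²]
  = √[10² + 0² + (-3)²]
  = √[100 + 0 + 9]
  = √109
  ≈ 10.44

10.44


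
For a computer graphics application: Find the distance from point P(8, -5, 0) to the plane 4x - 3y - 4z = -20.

distance = |a·x₀ + b·y₀ + c·z₀ - d| / √(a² + b² + c²)
  = |4·8 + (-3)·(-5) + (-4)·0 - (-20)| / √(4² + (-3)² + (-4)²)
  = |32 + 15 + 0 + 20| / √(16 + 9 + 16)
  = |67| / √41
  = 67 / 6.403
  ≈ 10.46

10.46


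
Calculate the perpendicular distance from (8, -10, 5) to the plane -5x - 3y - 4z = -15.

distance = |a·x₀ + b·y₀ + c·z₀ - d| / √(a² + b² + c²)
  = |(-5)·8 + (-3)·(-10) + (-4)·5 - (-15)| / √((-5)² + (-3)² + (-4)²)
  = |-40 + 30 - 20 + 15| / √(25 + 9 + 16)
  = |-15| / √50
  = 15 / 7.071
  ≈ 2.121

2.121


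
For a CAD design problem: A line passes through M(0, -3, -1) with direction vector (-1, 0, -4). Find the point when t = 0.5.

P(t) = M + t·d
  = (0 + (-1)·0.5, -3 + 0·0.5, -1 + (-4)·0.5)
  = (0 - 0.5, -3 + 0, -1 - 2)
  = (-0.5, -3, -3)

(-0.5, -3, -3)


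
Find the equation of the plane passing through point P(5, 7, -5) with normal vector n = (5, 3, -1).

The plane through P with normal n = (a, b, c) satisfies n·(r - P) = 0,
i.e. ax + by + cz = a·x₀ + b·y₀ + c·z₀.
d = 5·5 + 3·7 + (-1)·(-5)
  = 25 + 21 + 5
  = 51
Equation: 5x + 3y - z = 51

5x + 3y - z = 51


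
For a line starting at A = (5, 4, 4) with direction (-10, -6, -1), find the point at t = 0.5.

P(t) = A + t·d
  = (5 + (-10)·0.5, 4 + (-6)·0.5, 4 + (-1)·0.5)
  = (5 - 5, 4 - 3, 4 - 0.5)
  = (0, 1, 3.5)

(0, 1, 3.5)


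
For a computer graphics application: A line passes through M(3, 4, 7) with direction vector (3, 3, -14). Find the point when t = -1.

P(t) = M + t·d
  = (3 + 3·(-1), 4 + 3·(-1), 7 + (-14)·(-1))
  = (3 - 3, 4 - 3, 7 + 14)
  = (0, 1, 21)

(0, 1, 21)


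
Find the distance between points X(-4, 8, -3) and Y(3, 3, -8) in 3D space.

d = √[(x₂-x₁)² + (y₂-y₁)² + (z₂-z₁)²]
  = √[7² + (-5)² + (-5)²]
  = √[49 + 25 + 25]
  = √99
  ≈ 9.95

9.95


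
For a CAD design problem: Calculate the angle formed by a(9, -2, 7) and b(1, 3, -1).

a·b = 9·1 + (-2)·3 + 7·(-1) = 9 - 6 - 7 = -4
|a| = √(9² + (-2)² + 7²) = √134 ≈ 11.58
|b| = √(1² + 3² + (-1)²) = √11 ≈ 3.317
cos θ = (a·b)/(|a||b|) = -4/(11.58·3.317) ≈ -0.1042
θ = arccos(-0.1042) ≈ 95.98°

95.98°


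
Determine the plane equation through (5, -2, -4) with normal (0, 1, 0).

The plane through P with normal n = (a, b, c) satisfies n·(r - P) = 0,
i.e. ax + by + cz = a·x₀ + b·y₀ + c·z₀.
d = 0·5 + 1·(-2) + 0·(-4)
  = 0 - 2 + 0
  = -2
Equation: y = -2

y = -2


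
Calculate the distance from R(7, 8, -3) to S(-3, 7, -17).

d = √[(x₂-x₁)² + (y₂-y₁)² + (z₂-z₁)²]
  = √[(-10)² + (-1)² + (-14)²]
  = √[100 + 1 + 196]
  = √297
  ≈ 17.23

17.23


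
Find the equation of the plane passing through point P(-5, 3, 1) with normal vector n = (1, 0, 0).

The plane through P with normal n = (a, b, c) satisfies n·(r - P) = 0,
i.e. ax + by + cz = a·x₀ + b·y₀ + c·z₀.
d = 1·(-5) + 0·3 + 0·1
  = -5 + 0 + 0
  = -5
Equation: x = -5

x = -5


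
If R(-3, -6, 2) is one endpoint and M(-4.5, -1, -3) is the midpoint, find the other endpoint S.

S = 2M - R
  = (2·(-4.5) - (-3), 2·(-1) - (-6), 2·(-3) - 2)
  = (-9 + 3, -2 + 6, -6 - 2)
  = (-6, 4, -8)

(-6, 4, -8)


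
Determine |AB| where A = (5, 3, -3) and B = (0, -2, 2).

d = √[(x₂-x₁)² + (y₂-y₁)² + (z₂-z₁)²]
  = √[(-5)² + (-5)² + 5²]
  = √[25 + 25 + 25]
  = √75
  ≈ 8.66

8.66


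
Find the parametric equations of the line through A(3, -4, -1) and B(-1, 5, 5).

Direction vector d = B - A = (-1 - 3, 5 + 4, 5 + 1) = (-4, 9, 6)
Parametric form r = A + t·d:
x = 3 - 4t, y = -4 + 9t, z = -1 + 6t

x = 3 - 4t, y = -4 + 9t, z = -1 + 6t


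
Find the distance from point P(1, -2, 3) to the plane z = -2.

distance = |a·x₀ + b·y₀ + c·z₀ - d| / √(a² + b² + c²)
  = |0·1 + 0·(-2) + 1·3 - (-2)| / √(0² + 0² + 1²)
  = |0 + 0 + 3 + 2| / √(0 + 0 + 1)
  = |5| / √1
  = 5 / 1
  ≈ 5

5


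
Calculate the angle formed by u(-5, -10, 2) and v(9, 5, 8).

u·v = (-5)·9 + (-10)·5 + 2·8 = -45 - 50 + 16 = -79
|u| = √((-5)² + (-10)² + 2²) = √129 ≈ 11.36
|v| = √(9² + 5² + 8²) = √170 ≈ 13.04
cos θ = (u·v)/(|u||v|) = -79/(11.36·13.04) ≈ -0.5335
θ = arccos(-0.5335) ≈ 122.2°

122.2°


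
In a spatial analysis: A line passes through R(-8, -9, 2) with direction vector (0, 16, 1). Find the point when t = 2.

P(t) = R + t·d
  = (-8 + 0·2, -9 + 16·2, 2 + 1·2)
  = (-8 + 0, -9 + 32, 2 + 2)
  = (-8, 23, 4)

(-8, 23, 4)


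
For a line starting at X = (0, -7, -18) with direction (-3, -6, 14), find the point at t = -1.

P(t) = X + t·d
  = (0 + (-3)·(-1), -7 + (-6)·(-1), -18 + 14·(-1))
  = (0 + 3, -7 + 6, -18 - 14)
  = (3, -1, -32)

(3, -1, -32)


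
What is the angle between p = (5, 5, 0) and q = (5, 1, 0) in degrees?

p·q = 5·5 + 5·1 + 0·0 = 25 + 5 + 0 = 30
|p| = √(5² + 5² + 0²) = √50 ≈ 7.071
|q| = √(5² + 1² + 0²) = √26 ≈ 5.099
cos θ = (p·q)/(|p||q|) = 30/(7.071·5.099) ≈ 0.8321
θ = arccos(0.8321) ≈ 33.69°

33.69°


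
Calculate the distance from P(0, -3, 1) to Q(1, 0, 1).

d = √[(x₂-x₁)² + (y₂-y₁)² + (z₂-z₁)²]
  = √[1² + 3² + 0²]
  = √[1 + 9 + 0]
  = √10
  ≈ 3.162

3.162


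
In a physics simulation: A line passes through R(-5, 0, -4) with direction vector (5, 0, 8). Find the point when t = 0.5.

P(t) = R + t·d
  = (-5 + 5·0.5, 0 + 0·0.5, -4 + 8·0.5)
  = (-5 + 2.5, 0 + 0, -4 + 4)
  = (-2.5, 0, 0)

(-2.5, 0, 0)


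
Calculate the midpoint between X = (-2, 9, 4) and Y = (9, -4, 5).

M = ((x₁+x₂)/2, (y₁+y₂)/2, (z₁+z₂)/2)
  = ((-2 + 9)/2, (9 - 4)/2, (4 + 5)/2)
  = (7/2, 5/2, 9/2)
  = (3.5, 2.5, 4.5)

(3.5, 2.5, 4.5)


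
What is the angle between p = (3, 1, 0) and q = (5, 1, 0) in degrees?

p·q = 3·5 + 1·1 + 0·0 = 15 + 1 + 0 = 16
|p| = √(3² + 1² + 0²) = √10 ≈ 3.162
|q| = √(5² + 1² + 0²) = √26 ≈ 5.099
cos θ = (p·q)/(|p||q|) = 16/(3.162·5.099) ≈ 0.9923
θ = arccos(0.9923) ≈ 7.125°

7.125°


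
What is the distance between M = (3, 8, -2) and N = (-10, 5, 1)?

d = √[(x₂-x₁)² + (y₂-y₁)² + (z₂-z₁)²]
  = √[(-13)² + (-3)² + 3²]
  = √[169 + 9 + 9]
  = √187
  ≈ 13.67

13.67


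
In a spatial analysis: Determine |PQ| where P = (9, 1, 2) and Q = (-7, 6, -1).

d = √[(x₂-x₁)² + (y₂-y₁)² + (z₂-z₁)²]
  = √[(-16)² + 5² + (-3)²]
  = √[256 + 25 + 9]
  = √290
  ≈ 17.03

17.03


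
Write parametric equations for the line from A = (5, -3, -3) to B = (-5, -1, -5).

Direction vector d = B - A = (-5 - 5, -1 + 3, -5 + 3) = (-10, 2, -2)
Parametric form r = A + t·d:
x = 5 - 10t, y = -3 + 2t, z = -3 - 2t

x = 5 - 10t, y = -3 + 2t, z = -3 - 2t


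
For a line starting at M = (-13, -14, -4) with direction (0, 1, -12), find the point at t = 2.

P(t) = M + t·d
  = (-13 + 0·2, -14 + 1·2, -4 + (-12)·2)
  = (-13 + 0, -14 + 2, -4 - 24)
  = (-13, -12, -28)

(-13, -12, -28)


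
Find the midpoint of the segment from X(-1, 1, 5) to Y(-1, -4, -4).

M = ((x₁+x₂)/2, (y₁+y₂)/2, (z₁+z₂)/2)
  = ((-1 - 1)/2, (1 - 4)/2, (5 - 4)/2)
  = (-2/2, -3/2, 1/2)
  = (-1, -1.5, 0.5)

(-1, -1.5, 0.5)


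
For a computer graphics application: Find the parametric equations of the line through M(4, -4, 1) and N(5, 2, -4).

Direction vector d = N - M = (5 - 4, 2 + 4, -4 - 1) = (1, 6, -5)
Parametric form r = M + t·d:
x = 4 + t, y = -4 + 6t, z = 1 - 5t

x = 4 + t, y = -4 + 6t, z = 1 - 5t


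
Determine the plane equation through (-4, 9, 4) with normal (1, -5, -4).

The plane through P with normal n = (a, b, c) satisfies n·(r - P) = 0,
i.e. ax + by + cz = a·x₀ + b·y₀ + c·z₀.
d = 1·(-4) + (-5)·9 + (-4)·4
  = -4 - 45 - 16
  = -65
Equation: x - 5y - 4z = -65

x - 5y - 4z = -65


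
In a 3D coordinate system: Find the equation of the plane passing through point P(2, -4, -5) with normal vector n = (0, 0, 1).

The plane through P with normal n = (a, b, c) satisfies n·(r - P) = 0,
i.e. ax + by + cz = a·x₀ + b·y₀ + c·z₀.
d = 0·2 + 0·(-4) + 1·(-5)
  = 0 + 0 - 5
  = -5
Equation: z = -5

z = -5


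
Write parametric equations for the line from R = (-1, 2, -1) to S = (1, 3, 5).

Direction vector d = S - R = (1 + 1, 3 - 2, 5 + 1) = (2, 1, 6)
Parametric form r = R + t·d:
x = -1 + 2t, y = 2 + t, z = -1 + 6t

x = -1 + 2t, y = 2 + t, z = -1 + 6t


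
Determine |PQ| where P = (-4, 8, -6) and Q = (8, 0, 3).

d = √[(x₂-x₁)² + (y₂-y₁)² + (z₂-z₁)²]
  = √[12² + (-8)² + 9²]
  = √[144 + 64 + 81]
  = √289
  ≈ 17

17


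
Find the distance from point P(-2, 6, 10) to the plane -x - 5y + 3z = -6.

distance = |a·x₀ + b·y₀ + c·z₀ - d| / √(a² + b² + c²)
  = |(-1)·(-2) + (-5)·6 + 3·10 - (-6)| / √((-1)² + (-5)² + 3²)
  = |2 - 30 + 30 + 6| / √(1 + 25 + 9)
  = |8| / √35
  = 8 / 5.916
  ≈ 1.352

1.352


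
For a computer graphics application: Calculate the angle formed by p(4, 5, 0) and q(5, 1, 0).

p·q = 4·5 + 5·1 + 0·0 = 20 + 5 + 0 = 25
|p| = √(4² + 5² + 0²) = √41 ≈ 6.403
|q| = √(5² + 1² + 0²) = √26 ≈ 5.099
cos θ = (p·q)/(|p||q|) = 25/(6.403·5.099) ≈ 0.7657
θ = arccos(0.7657) ≈ 40.03°

40.03°


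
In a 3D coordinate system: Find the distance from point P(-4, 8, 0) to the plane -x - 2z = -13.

distance = |a·x₀ + b·y₀ + c·z₀ - d| / √(a² + b² + c²)
  = |(-1)·(-4) + 0·8 + (-2)·0 - (-13)| / √((-1)² + 0² + (-2)²)
  = |4 + 0 + 0 + 13| / √(1 + 0 + 4)
  = |17| / √5
  = 17 / 2.236
  ≈ 7.603

7.603


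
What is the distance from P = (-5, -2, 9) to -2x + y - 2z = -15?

distance = |a·x₀ + b·y₀ + c·z₀ - d| / √(a² + b² + c²)
  = |(-2)·(-5) + 1·(-2) + (-2)·9 - (-15)| / √((-2)² + 1² + (-2)²)
  = |10 - 2 - 18 + 15| / √(4 + 1 + 4)
  = |5| / √9
  = 5 / 3
  ≈ 1.667

1.667


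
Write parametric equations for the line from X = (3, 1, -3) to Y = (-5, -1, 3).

Direction vector d = Y - X = (-5 - 3, -1 - 1, 3 + 3) = (-8, -2, 6)
Parametric form r = X + t·d:
x = 3 - 8t, y = 1 - 2t, z = -3 + 6t

x = 3 - 8t, y = 1 - 2t, z = -3 + 6t


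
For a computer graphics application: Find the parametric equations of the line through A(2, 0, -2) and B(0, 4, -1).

Direction vector d = B - A = (0 - 2, 4 + 0, -1 + 2) = (-2, 4, 1)
Parametric form r = A + t·d:
x = 2 - 2t, y = 0 + 4t, z = -2 + t

x = 2 - 2t, y = 0 + 4t, z = -2 + t


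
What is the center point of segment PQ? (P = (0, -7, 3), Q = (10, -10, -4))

M = ((x₁+x₂)/2, (y₁+y₂)/2, (z₁+z₂)/2)
  = ((0 + 10)/2, (-7 - 10)/2, (3 - 4)/2)
  = (10/2, -17/2, -1/2)
  = (5, -8.5, -0.5)

(5, -8.5, -0.5)


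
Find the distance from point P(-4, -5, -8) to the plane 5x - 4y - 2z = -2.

distance = |a·x₀ + b·y₀ + c·z₀ - d| / √(a² + b² + c²)
  = |5·(-4) + (-4)·(-5) + (-2)·(-8) - (-2)| / √(5² + (-4)² + (-2)²)
  = |-20 + 20 + 16 + 2| / √(25 + 16 + 4)
  = |18| / √45
  = 18 / 6.708
  ≈ 2.683

2.683


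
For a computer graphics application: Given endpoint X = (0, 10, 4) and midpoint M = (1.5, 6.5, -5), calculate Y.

Y = 2M - X
  = (2·1.5 - 0, 2·6.5 - 10, 2·(-5) - 4)
  = (3 + 0, 13 - 10, -10 - 4)
  = (3, 3, -14)

(3, 3, -14)


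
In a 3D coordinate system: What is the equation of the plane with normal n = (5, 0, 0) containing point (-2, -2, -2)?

The plane through P with normal n = (a, b, c) satisfies n·(r - P) = 0,
i.e. ax + by + cz = a·x₀ + b·y₀ + c·z₀.
d = 5·(-2) + 0·(-2) + 0·(-2)
  = -10 + 0 + 0
  = -10
Equation: 5x = -10

5x = -10


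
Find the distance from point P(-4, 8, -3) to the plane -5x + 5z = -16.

distance = |a·x₀ + b·y₀ + c·z₀ - d| / √(a² + b² + c²)
  = |(-5)·(-4) + 0·8 + 5·(-3) - (-16)| / √((-5)² + 0² + 5²)
  = |20 + 0 - 15 + 16| / √(25 + 0 + 25)
  = |21| / √50
  = 21 / 7.071
  ≈ 2.97

2.97


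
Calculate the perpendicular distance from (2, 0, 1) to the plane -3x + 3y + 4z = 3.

distance = |a·x₀ + b·y₀ + c·z₀ - d| / √(a² + b² + c²)
  = |(-3)·2 + 3·0 + 4·1 - 3| / √((-3)² + 3² + 4²)
  = |-6 + 0 + 4 - 3| / √(9 + 9 + 16)
  = |-5| / √34
  = 5 / 5.831
  ≈ 0.8575

0.8575


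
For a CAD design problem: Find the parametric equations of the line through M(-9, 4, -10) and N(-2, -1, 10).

Direction vector d = N - M = (-2 + 9, -1 - 4, 10 + 10) = (7, -5, 20)
Parametric form r = M + t·d:
x = -9 + 7t, y = 4 - 5t, z = -10 + 20t

x = -9 + 7t, y = 4 - 5t, z = -10 + 20t


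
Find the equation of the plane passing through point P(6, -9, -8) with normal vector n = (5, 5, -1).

The plane through P with normal n = (a, b, c) satisfies n·(r - P) = 0,
i.e. ax + by + cz = a·x₀ + b·y₀ + c·z₀.
d = 5·6 + 5·(-9) + (-1)·(-8)
  = 30 - 45 + 8
  = -7
Equation: 5x + 5y - z = -7

5x + 5y - z = -7


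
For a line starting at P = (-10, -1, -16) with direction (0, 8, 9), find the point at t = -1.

P(t) = P + t·d
  = (-10 + 0·(-1), -1 + 8·(-1), -16 + 9·(-1))
  = (-10 + 0, -1 - 8, -16 - 9)
  = (-10, -9, -25)

(-10, -9, -25)


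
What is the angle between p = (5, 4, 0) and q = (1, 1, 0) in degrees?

p·q = 5·1 + 4·1 + 0·0 = 5 + 4 + 0 = 9
|p| = √(5² + 4² + 0²) = √41 ≈ 6.403
|q| = √(1² + 1² + 0²) = √2 ≈ 1.414
cos θ = (p·q)/(|p||q|) = 9/(6.403·1.414) ≈ 0.9939
θ = arccos(0.9939) ≈ 6.34°

6.34°


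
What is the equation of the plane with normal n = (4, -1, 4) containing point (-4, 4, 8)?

The plane through P with normal n = (a, b, c) satisfies n·(r - P) = 0,
i.e. ax + by + cz = a·x₀ + b·y₀ + c·z₀.
d = 4·(-4) + (-1)·4 + 4·8
  = -16 - 4 + 32
  = 12
Equation: 4x - y + 4z = 12

4x - y + 4z = 12


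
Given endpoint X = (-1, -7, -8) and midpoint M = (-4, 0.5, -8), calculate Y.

Y = 2M - X
  = (2·(-4) - (-1), 2·0.5 - (-7), 2·(-8) - (-8))
  = (-8 + 1, 1 + 7, -16 + 8)
  = (-7, 8, -8)

(-7, 8, -8)


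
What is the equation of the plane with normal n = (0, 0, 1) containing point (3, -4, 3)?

The plane through P with normal n = (a, b, c) satisfies n·(r - P) = 0,
i.e. ax + by + cz = a·x₀ + b·y₀ + c·z₀.
d = 0·3 + 0·(-4) + 1·3
  = 0 + 0 + 3
  = 3
Equation: z = 3

z = 3


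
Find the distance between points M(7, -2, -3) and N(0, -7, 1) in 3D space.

d = √[(x₂-x₁)² + (y₂-y₁)² + (z₂-z₁)²]
  = √[(-7)² + (-5)² + 4²]
  = √[49 + 25 + 16]
  = √90
  ≈ 9.487

9.487


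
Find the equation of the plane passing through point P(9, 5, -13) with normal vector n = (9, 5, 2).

The plane through P with normal n = (a, b, c) satisfies n·(r - P) = 0,
i.e. ax + by + cz = a·x₀ + b·y₀ + c·z₀.
d = 9·9 + 5·5 + 2·(-13)
  = 81 + 25 - 26
  = 80
Equation: 9x + 5y + 2z = 80

9x + 5y + 2z = 80


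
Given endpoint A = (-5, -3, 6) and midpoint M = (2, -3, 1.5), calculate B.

B = 2M - A
  = (2·2 - (-5), 2·(-3) - (-3), 2·1.5 - 6)
  = (4 + 5, -6 + 3, 3 - 6)
  = (9, -3, -3)

(9, -3, -3)


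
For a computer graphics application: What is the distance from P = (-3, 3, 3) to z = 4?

distance = |a·x₀ + b·y₀ + c·z₀ - d| / √(a² + b² + c²)
  = |0·(-3) + 0·3 + 1·3 - 4| / √(0² + 0² + 1²)
  = |0 + 0 + 3 - 4| / √(0 + 0 + 1)
  = |-1| / √1
  = 1 / 1
  ≈ 1

1


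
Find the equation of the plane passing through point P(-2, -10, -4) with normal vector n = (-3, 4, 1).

The plane through P with normal n = (a, b, c) satisfies n·(r - P) = 0,
i.e. ax + by + cz = a·x₀ + b·y₀ + c·z₀.
d = (-3)·(-2) + 4·(-10) + 1·(-4)
  = 6 - 40 - 4
  = -38
Equation: -3x + 4y + z = -38

-3x + 4y + z = -38


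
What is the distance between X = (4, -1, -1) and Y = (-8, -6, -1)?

d = √[(x₂-x₁)² + (y₂-y₁)² + (z₂-z₁)²]
  = √[(-12)² + (-5)² + 0²]
  = √[144 + 25 + 0]
  = √169
  ≈ 13

13


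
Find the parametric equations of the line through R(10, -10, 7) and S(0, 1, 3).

Direction vector d = S - R = (0 - 10, 1 + 10, 3 - 7) = (-10, 11, -4)
Parametric form r = R + t·d:
x = 10 - 10t, y = -10 + 11t, z = 7 - 4t

x = 10 - 10t, y = -10 + 11t, z = 7 - 4t


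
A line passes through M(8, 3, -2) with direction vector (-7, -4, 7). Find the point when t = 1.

P(t) = M + t·d
  = (8 + (-7)·1, 3 + (-4)·1, -2 + 7·1)
  = (8 - 7, 3 - 4, -2 + 7)
  = (1, -1, 5)

(1, -1, 5)


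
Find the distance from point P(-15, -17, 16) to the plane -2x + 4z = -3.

distance = |a·x₀ + b·y₀ + c·z₀ - d| / √(a² + b² + c²)
  = |(-2)·(-15) + 0·(-17) + 4·16 - (-3)| / √((-2)² + 0² + 4²)
  = |30 + 0 + 64 + 3| / √(4 + 0 + 16)
  = |97| / √20
  = 97 / 4.472
  ≈ 21.69

21.69


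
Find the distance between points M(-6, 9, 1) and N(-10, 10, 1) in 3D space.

d = √[(x₂-x₁)² + (y₂-y₁)² + (z₂-z₁)²]
  = √[(-4)² + 1² + 0²]
  = √[16 + 1 + 0]
  = √17
  ≈ 4.123

4.123


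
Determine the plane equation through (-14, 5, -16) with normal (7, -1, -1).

The plane through P with normal n = (a, b, c) satisfies n·(r - P) = 0,
i.e. ax + by + cz = a·x₀ + b·y₀ + c·z₀.
d = 7·(-14) + (-1)·5 + (-1)·(-16)
  = -98 - 5 + 16
  = -87
Equation: 7x - y - z = -87

7x - y - z = -87


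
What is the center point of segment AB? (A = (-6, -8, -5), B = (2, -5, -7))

M = ((x₁+x₂)/2, (y₁+y₂)/2, (z₁+z₂)/2)
  = ((-6 + 2)/2, (-8 - 5)/2, (-5 - 7)/2)
  = (-4/2, -13/2, -12/2)
  = (-2, -6.5, -6)

(-2, -6.5, -6)


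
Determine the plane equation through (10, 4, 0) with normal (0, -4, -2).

The plane through P with normal n = (a, b, c) satisfies n·(r - P) = 0,
i.e. ax + by + cz = a·x₀ + b·y₀ + c·z₀.
d = 0·10 + (-4)·4 + (-2)·0
  = 0 - 16 + 0
  = -16
Equation: -4y - 2z = -16

-4y - 2z = -16


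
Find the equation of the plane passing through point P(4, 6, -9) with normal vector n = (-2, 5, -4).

The plane through P with normal n = (a, b, c) satisfies n·(r - P) = 0,
i.e. ax + by + cz = a·x₀ + b·y₀ + c·z₀.
d = (-2)·4 + 5·6 + (-4)·(-9)
  = -8 + 30 + 36
  = 58
Equation: -2x + 5y - 4z = 58

-2x + 5y - 4z = 58


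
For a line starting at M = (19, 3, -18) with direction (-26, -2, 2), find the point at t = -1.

P(t) = M + t·d
  = (19 + (-26)·(-1), 3 + (-2)·(-1), -18 + 2·(-1))
  = (19 + 26, 3 + 2, -18 - 2)
  = (45, 5, -20)

(45, 5, -20)


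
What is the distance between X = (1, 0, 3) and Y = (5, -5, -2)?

d = √[(x₂-x₁)² + (y₂-y₁)² + (z₂-z₁)²]
  = √[4² + (-5)² + (-5)²]
  = √[16 + 25 + 25]
  = √66
  ≈ 8.124

8.124


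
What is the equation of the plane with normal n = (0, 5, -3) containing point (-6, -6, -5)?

The plane through P with normal n = (a, b, c) satisfies n·(r - P) = 0,
i.e. ax + by + cz = a·x₀ + b·y₀ + c·z₀.
d = 0·(-6) + 5·(-6) + (-3)·(-5)
  = 0 - 30 + 15
  = -15
Equation: 5y - 3z = -15

5y - 3z = -15


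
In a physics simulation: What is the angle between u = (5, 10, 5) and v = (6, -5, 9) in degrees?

u·v = 5·6 + 10·(-5) + 5·9 = 30 - 50 + 45 = 25
|u| = √(5² + 10² + 5²) = √150 ≈ 12.25
|v| = √(6² + (-5)² + 9²) = √142 ≈ 11.92
cos θ = (u·v)/(|u||v|) = 25/(12.25·11.92) ≈ 0.1713
θ = arccos(0.1713) ≈ 80.14°

80.14°


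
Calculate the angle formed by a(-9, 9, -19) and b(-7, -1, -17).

a·b = (-9)·(-7) + 9·(-1) + (-19)·(-17) = 63 - 9 + 323 = 377
|a| = √((-9)² + 9² + (-19)²) = √523 ≈ 22.87
|b| = √((-7)² + (-1)² + (-17)²) = √339 ≈ 18.41
cos θ = (a·b)/(|a||b|) = 377/(22.87·18.41) ≈ 0.8953
θ = arccos(0.8953) ≈ 26.45°

26.45°


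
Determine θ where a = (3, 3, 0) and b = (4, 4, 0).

a·b = 3·4 + 3·4 + 0·0 = 12 + 12 + 0 = 24
|a| = √(3² + 3² + 0²) = √18 ≈ 4.243
|b| = √(4² + 4² + 0²) = √32 ≈ 5.657
cos θ = (a·b)/(|a||b|) = 24/(4.243·5.657) ≈ 1
θ = arccos(1) ≈ 0°

0°


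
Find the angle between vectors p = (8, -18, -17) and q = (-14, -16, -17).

p·q = 8·(-14) + (-18)·(-16) + (-17)·(-17) = -112 + 288 + 289 = 465
|p| = √(8² + (-18)² + (-17)²) = √677 ≈ 26.02
|q| = √((-14)² + (-16)² + (-17)²) = √741 ≈ 27.22
cos θ = (p·q)/(|p||q|) = 465/(26.02·27.22) ≈ 0.6565
θ = arccos(0.6565) ≈ 48.96°

48.96°


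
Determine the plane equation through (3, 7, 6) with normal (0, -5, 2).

The plane through P with normal n = (a, b, c) satisfies n·(r - P) = 0,
i.e. ax + by + cz = a·x₀ + b·y₀ + c·z₀.
d = 0·3 + (-5)·7 + 2·6
  = 0 - 35 + 12
  = -23
Equation: -5y + 2z = -23

-5y + 2z = -23


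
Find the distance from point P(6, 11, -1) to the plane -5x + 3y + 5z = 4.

distance = |a·x₀ + b·y₀ + c·z₀ - d| / √(a² + b² + c²)
  = |(-5)·6 + 3·11 + 5·(-1) - 4| / √((-5)² + 3² + 5²)
  = |-30 + 33 - 5 - 4| / √(25 + 9 + 25)
  = |-6| / √59
  = 6 / 7.681
  ≈ 0.7811

0.7811


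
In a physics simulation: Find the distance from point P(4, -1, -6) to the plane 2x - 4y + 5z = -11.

distance = |a·x₀ + b·y₀ + c·z₀ - d| / √(a² + b² + c²)
  = |2·4 + (-4)·(-1) + 5·(-6) - (-11)| / √(2² + (-4)² + 5²)
  = |8 + 4 - 30 + 11| / √(4 + 16 + 25)
  = |-7| / √45
  = 7 / 6.708
  ≈ 1.043

1.043


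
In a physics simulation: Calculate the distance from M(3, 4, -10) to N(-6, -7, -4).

d = √[(x₂-x₁)² + (y₂-y₁)² + (z₂-z₁)²]
  = √[(-9)² + (-11)² + 6²]
  = √[81 + 121 + 36]
  = √238
  ≈ 15.43

15.43


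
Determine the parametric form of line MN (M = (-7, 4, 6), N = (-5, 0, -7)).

Direction vector d = N - M = (-5 + 7, 0 - 4, -7 - 6) = (2, -4, -13)
Parametric form r = M + t·d:
x = -7 + 2t, y = 4 - 4t, z = 6 - 13t

x = -7 + 2t, y = 4 - 4t, z = 6 - 13t


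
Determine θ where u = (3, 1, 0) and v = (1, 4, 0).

u·v = 3·1 + 1·4 + 0·0 = 3 + 4 + 0 = 7
|u| = √(3² + 1² + 0²) = √10 ≈ 3.162
|v| = √(1² + 4² + 0²) = √17 ≈ 4.123
cos θ = (u·v)/(|u||v|) = 7/(3.162·4.123) ≈ 0.5369
θ = arccos(0.5369) ≈ 57.53°

57.53°


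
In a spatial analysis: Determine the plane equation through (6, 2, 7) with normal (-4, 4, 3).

The plane through P with normal n = (a, b, c) satisfies n·(r - P) = 0,
i.e. ax + by + cz = a·x₀ + b·y₀ + c·z₀.
d = (-4)·6 + 4·2 + 3·7
  = -24 + 8 + 21
  = 5
Equation: -4x + 4y + 3z = 5

-4x + 4y + 3z = 5


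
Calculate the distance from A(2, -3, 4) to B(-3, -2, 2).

d = √[(x₂-x₁)² + (y₂-y₁)² + (z₂-z₁)²]
  = √[(-5)² + 1² + (-2)²]
  = √[25 + 1 + 4]
  = √30
  ≈ 5.477

5.477


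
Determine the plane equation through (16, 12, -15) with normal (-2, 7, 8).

The plane through P with normal n = (a, b, c) satisfies n·(r - P) = 0,
i.e. ax + by + cz = a·x₀ + b·y₀ + c·z₀.
d = (-2)·16 + 7·12 + 8·(-15)
  = -32 + 84 - 120
  = -68
Equation: -2x + 7y + 8z = -68

-2x + 7y + 8z = -68


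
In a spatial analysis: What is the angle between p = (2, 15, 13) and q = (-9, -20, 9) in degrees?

p·q = 2·(-9) + 15·(-20) + 13·9 = -18 - 300 + 117 = -201
|p| = √(2² + 15² + 13²) = √398 ≈ 19.95
|q| = √((-9)² + (-20)² + 9²) = √562 ≈ 23.71
cos θ = (p·q)/(|p||q|) = -201/(19.95·23.71) ≈ -0.425
θ = arccos(-0.425) ≈ 115.2°

115.2°


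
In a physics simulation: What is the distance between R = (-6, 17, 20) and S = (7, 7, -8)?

d = √[(x₂-x₁)² + (y₂-y₁)² + (z₂-z₁)²]
  = √[13² + (-10)² + (-28)²]
  = √[169 + 100 + 784]
  = √1053
  ≈ 32.45

32.45


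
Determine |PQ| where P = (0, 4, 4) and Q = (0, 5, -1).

d = √[(x₂-x₁)² + (y₂-y₁)² + (z₂-z₁)²]
  = √[0² + 1² + (-5)²]
  = √[0 + 1 + 25]
  = √26
  ≈ 5.099

5.099


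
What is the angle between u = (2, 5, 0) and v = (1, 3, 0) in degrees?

u·v = 2·1 + 5·3 + 0·0 = 2 + 15 + 0 = 17
|u| = √(2² + 5² + 0²) = √29 ≈ 5.385
|v| = √(1² + 3² + 0²) = √10 ≈ 3.162
cos θ = (u·v)/(|u||v|) = 17/(5.385·3.162) ≈ 0.9983
θ = arccos(0.9983) ≈ 3.366°

3.366°


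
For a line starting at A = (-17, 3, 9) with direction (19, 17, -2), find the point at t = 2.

P(t) = A + t·d
  = (-17 + 19·2, 3 + 17·2, 9 + (-2)·2)
  = (-17 + 38, 3 + 34, 9 - 4)
  = (21, 37, 5)

(21, 37, 5)


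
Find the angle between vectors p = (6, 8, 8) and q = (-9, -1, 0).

p·q = 6·(-9) + 8·(-1) + 8·0 = -54 - 8 + 0 = -62
|p| = √(6² + 8² + 8²) = √164 ≈ 12.81
|q| = √((-9)² + (-1)² + 0²) = √82 ≈ 9.055
cos θ = (p·q)/(|p||q|) = -62/(12.81·9.055) ≈ -0.5346
θ = arccos(-0.5346) ≈ 122.3°

122.3°


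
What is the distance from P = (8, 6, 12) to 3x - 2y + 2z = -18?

distance = |a·x₀ + b·y₀ + c·z₀ - d| / √(a² + b² + c²)
  = |3·8 + (-2)·6 + 2·12 - (-18)| / √(3² + (-2)² + 2²)
  = |24 - 12 + 24 + 18| / √(9 + 4 + 4)
  = |54| / √17
  = 54 / 4.123
  ≈ 13.1

13.1


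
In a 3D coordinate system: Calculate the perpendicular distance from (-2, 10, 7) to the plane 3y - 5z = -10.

distance = |a·x₀ + b·y₀ + c·z₀ - d| / √(a² + b² + c²)
  = |0·(-2) + 3·10 + (-5)·7 - (-10)| / √(0² + 3² + (-5)²)
  = |0 + 30 - 35 + 10| / √(0 + 9 + 25)
  = |5| / √34
  = 5 / 5.831
  ≈ 0.8575

0.8575


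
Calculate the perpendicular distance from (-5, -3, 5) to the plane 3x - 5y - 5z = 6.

distance = |a·x₀ + b·y₀ + c·z₀ - d| / √(a² + b² + c²)
  = |3·(-5) + (-5)·(-3) + (-5)·5 - 6| / √(3² + (-5)² + (-5)²)
  = |-15 + 15 - 25 - 6| / √(9 + 25 + 25)
  = |-31| / √59
  = 31 / 7.681
  ≈ 4.036

4.036


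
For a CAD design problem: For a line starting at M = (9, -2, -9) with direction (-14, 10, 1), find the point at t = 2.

P(t) = M + t·d
  = (9 + (-14)·2, -2 + 10·2, -9 + 1·2)
  = (9 - 28, -2 + 20, -9 + 2)
  = (-19, 18, -7)

(-19, 18, -7)


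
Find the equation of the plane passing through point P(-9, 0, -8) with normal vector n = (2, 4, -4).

The plane through P with normal n = (a, b, c) satisfies n·(r - P) = 0,
i.e. ax + by + cz = a·x₀ + b·y₀ + c·z₀.
d = 2·(-9) + 4·0 + (-4)·(-8)
  = -18 + 0 + 32
  = 14
Equation: 2x + 4y - 4z = 14

2x + 4y - 4z = 14


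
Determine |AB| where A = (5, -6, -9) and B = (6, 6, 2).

d = √[(x₂-x₁)² + (y₂-y₁)² + (z₂-z₁)²]
  = √[1² + 12² + 11²]
  = √[1 + 144 + 121]
  = √266
  ≈ 16.31

16.31


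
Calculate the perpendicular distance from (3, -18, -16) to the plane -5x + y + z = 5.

distance = |a·x₀ + b·y₀ + c·z₀ - d| / √(a² + b² + c²)
  = |(-5)·3 + 1·(-18) + 1·(-16) - 5| / √((-5)² + 1² + 1²)
  = |-15 - 18 - 16 - 5| / √(25 + 1 + 1)
  = |-54| / √27
  = 54 / 5.196
  ≈ 10.39

10.39


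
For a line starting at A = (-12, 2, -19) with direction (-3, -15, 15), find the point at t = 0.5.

P(t) = A + t·d
  = (-12 + (-3)·0.5, 2 + (-15)·0.5, -19 + 15·0.5)
  = (-12 - 1.5, 2 - 7.5, -19 + 7.5)
  = (-13.5, -5.5, -11.5)

(-13.5, -5.5, -11.5)


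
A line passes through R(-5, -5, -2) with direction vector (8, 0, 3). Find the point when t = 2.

P(t) = R + t·d
  = (-5 + 8·2, -5 + 0·2, -2 + 3·2)
  = (-5 + 16, -5 + 0, -2 + 6)
  = (11, -5, 4)

(11, -5, 4)


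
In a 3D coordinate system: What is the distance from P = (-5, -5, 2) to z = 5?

distance = |a·x₀ + b·y₀ + c·z₀ - d| / √(a² + b² + c²)
  = |0·(-5) + 0·(-5) + 1·2 - 5| / √(0² + 0² + 1²)
  = |0 + 0 + 2 - 5| / √(0 + 0 + 1)
  = |-3| / √1
  = 3 / 1
  ≈ 3

3


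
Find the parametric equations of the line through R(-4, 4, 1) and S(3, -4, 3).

Direction vector d = S - R = (3 + 4, -4 - 4, 3 - 1) = (7, -8, 2)
Parametric form r = R + t·d:
x = -4 + 7t, y = 4 - 8t, z = 1 + 2t

x = -4 + 7t, y = 4 - 8t, z = 1 + 2t


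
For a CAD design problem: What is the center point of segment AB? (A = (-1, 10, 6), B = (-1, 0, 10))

M = ((x₁+x₂)/2, (y₁+y₂)/2, (z₁+z₂)/2)
  = ((-1 - 1)/2, (10 + 0)/2, (6 + 10)/2)
  = (-2/2, 10/2, 16/2)
  = (-1, 5, 8)

(-1, 5, 8)


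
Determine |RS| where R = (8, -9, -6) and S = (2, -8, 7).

d = √[(x₂-x₁)² + (y₂-y₁)² + (z₂-z₁)²]
  = √[(-6)² + 1² + 13²]
  = √[36 + 1 + 169]
  = √206
  ≈ 14.35

14.35


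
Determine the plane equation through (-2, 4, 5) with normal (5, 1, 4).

The plane through P with normal n = (a, b, c) satisfies n·(r - P) = 0,
i.e. ax + by + cz = a·x₀ + b·y₀ + c·z₀.
d = 5·(-2) + 1·4 + 4·5
  = -10 + 4 + 20
  = 14
Equation: 5x + y + 4z = 14

5x + y + 4z = 14


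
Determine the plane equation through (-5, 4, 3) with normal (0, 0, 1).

The plane through P with normal n = (a, b, c) satisfies n·(r - P) = 0,
i.e. ax + by + cz = a·x₀ + b·y₀ + c·z₀.
d = 0·(-5) + 0·4 + 1·3
  = 0 + 0 + 3
  = 3
Equation: z = 3

z = 3


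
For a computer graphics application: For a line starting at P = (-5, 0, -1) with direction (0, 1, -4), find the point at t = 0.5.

P(t) = P + t·d
  = (-5 + 0·0.5, 0 + 1·0.5, -1 + (-4)·0.5)
  = (-5 + 0, 0 + 0.5, -1 - 2)
  = (-5, 0.5, -3)

(-5, 0.5, -3)


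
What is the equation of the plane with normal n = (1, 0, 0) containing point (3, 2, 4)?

The plane through P with normal n = (a, b, c) satisfies n·(r - P) = 0,
i.e. ax + by + cz = a·x₀ + b·y₀ + c·z₀.
d = 1·3 + 0·2 + 0·4
  = 3 + 0 + 0
  = 3
Equation: x = 3

x = 3


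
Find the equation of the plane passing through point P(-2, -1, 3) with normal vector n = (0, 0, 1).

The plane through P with normal n = (a, b, c) satisfies n·(r - P) = 0,
i.e. ax + by + cz = a·x₀ + b·y₀ + c·z₀.
d = 0·(-2) + 0·(-1) + 1·3
  = 0 + 0 + 3
  = 3
Equation: z = 3

z = 3


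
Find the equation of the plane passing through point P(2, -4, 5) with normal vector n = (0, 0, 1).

The plane through P with normal n = (a, b, c) satisfies n·(r - P) = 0,
i.e. ax + by + cz = a·x₀ + b·y₀ + c·z₀.
d = 0·2 + 0·(-4) + 1·5
  = 0 + 0 + 5
  = 5
Equation: z = 5

z = 5


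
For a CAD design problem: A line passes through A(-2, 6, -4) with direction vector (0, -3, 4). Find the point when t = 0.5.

P(t) = A + t·d
  = (-2 + 0·0.5, 6 + (-3)·0.5, -4 + 4·0.5)
  = (-2 + 0, 6 - 1.5, -4 + 2)
  = (-2, 4.5, -2)

(-2, 4.5, -2)


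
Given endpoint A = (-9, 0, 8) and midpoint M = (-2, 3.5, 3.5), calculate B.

B = 2M - A
  = (2·(-2) - (-9), 2·3.5 - 0, 2·3.5 - 8)
  = (-4 + 9, 7 + 0, 7 - 8)
  = (5, 7, -1)

(5, 7, -1)


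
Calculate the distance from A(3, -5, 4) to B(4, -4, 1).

d = √[(x₂-x₁)² + (y₂-y₁)² + (z₂-z₁)²]
  = √[1² + 1² + (-3)²]
  = √[1 + 1 + 9]
  = √11
  ≈ 3.317

3.317


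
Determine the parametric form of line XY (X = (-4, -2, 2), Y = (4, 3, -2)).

Direction vector d = Y - X = (4 + 4, 3 + 2, -2 - 2) = (8, 5, -4)
Parametric form r = X + t·d:
x = -4 + 8t, y = -2 + 5t, z = 2 - 4t

x = -4 + 8t, y = -2 + 5t, z = 2 - 4t


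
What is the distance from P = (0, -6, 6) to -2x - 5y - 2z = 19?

distance = |a·x₀ + b·y₀ + c·z₀ - d| / √(a² + b² + c²)
  = |(-2)·0 + (-5)·(-6) + (-2)·6 - 19| / √((-2)² + (-5)² + (-2)²)
  = |0 + 30 - 12 - 19| / √(4 + 25 + 4)
  = |-1| / √33
  = 1 / 5.745
  ≈ 0.1741

0.1741


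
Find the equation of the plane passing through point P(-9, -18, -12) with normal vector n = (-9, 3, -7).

The plane through P with normal n = (a, b, c) satisfies n·(r - P) = 0,
i.e. ax + by + cz = a·x₀ + b·y₀ + c·z₀.
d = (-9)·(-9) + 3·(-18) + (-7)·(-12)
  = 81 - 54 + 84
  = 111
Equation: -9x + 3y - 7z = 111

-9x + 3y - 7z = 111


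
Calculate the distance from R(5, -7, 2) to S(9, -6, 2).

d = √[(x₂-x₁)² + (y₂-y₁)² + (z₂-z₁)²]
  = √[4² + 1² + 0²]
  = √[16 + 1 + 0]
  = √17
  ≈ 4.123

4.123


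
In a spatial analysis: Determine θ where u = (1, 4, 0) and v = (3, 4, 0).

u·v = 1·3 + 4·4 + 0·0 = 3 + 16 + 0 = 19
|u| = √(1² + 4² + 0²) = √17 ≈ 4.123
|v| = √(3² + 4² + 0²) = √25 ≈ 5
cos θ = (u·v)/(|u||v|) = 19/(4.123·5) ≈ 0.9216
θ = arccos(0.9216) ≈ 22.83°

22.83°


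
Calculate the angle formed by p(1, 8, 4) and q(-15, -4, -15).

p·q = 1·(-15) + 8·(-4) + 4·(-15) = -15 - 32 - 60 = -107
|p| = √(1² + 8² + 4²) = √81 ≈ 9
|q| = √((-15)² + (-4)² + (-15)²) = √466 ≈ 21.59
cos θ = (p·q)/(|p||q|) = -107/(9·21.59) ≈ -0.5507
θ = arccos(-0.5507) ≈ 123.4°

123.4°


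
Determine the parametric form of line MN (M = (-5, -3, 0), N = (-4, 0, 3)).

Direction vector d = N - M = (-4 + 5, 0 + 3, 3 + 0) = (1, 3, 3)
Parametric form r = M + t·d:
x = -5 + t, y = -3 + 3t, z = 0 + 3t

x = -5 + t, y = -3 + 3t, z = 0 + 3t


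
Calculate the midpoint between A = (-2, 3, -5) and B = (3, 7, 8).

M = ((x₁+x₂)/2, (y₁+y₂)/2, (z₁+z₂)/2)
  = ((-2 + 3)/2, (3 + 7)/2, (-5 + 8)/2)
  = (1/2, 10/2, 3/2)
  = (0.5, 5, 1.5)

(0.5, 5, 1.5)


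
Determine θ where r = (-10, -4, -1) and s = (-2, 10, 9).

r·s = (-10)·(-2) + (-4)·10 + (-1)·9 = 20 - 40 - 9 = -29
|r| = √((-10)² + (-4)² + (-1)²) = √117 ≈ 10.82
|s| = √((-2)² + 10² + 9²) = √185 ≈ 13.6
cos θ = (r·s)/(|r||s|) = -29/(10.82·13.6) ≈ -0.1971
θ = arccos(-0.1971) ≈ 101.4°

101.4°


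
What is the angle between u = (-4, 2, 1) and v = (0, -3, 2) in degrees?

u·v = (-4)·0 + 2·(-3) + 1·2 = 0 - 6 + 2 = -4
|u| = √((-4)² + 2² + 1²) = √21 ≈ 4.583
|v| = √(0² + (-3)² + 2²) = √13 ≈ 3.606
cos θ = (u·v)/(|u||v|) = -4/(4.583·3.606) ≈ -0.2421
θ = arccos(-0.2421) ≈ 104°

104°


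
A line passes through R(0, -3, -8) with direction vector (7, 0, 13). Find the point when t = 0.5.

P(t) = R + t·d
  = (0 + 7·0.5, -3 + 0·0.5, -8 + 13·0.5)
  = (0 + 3.5, -3 + 0, -8 + 6.5)
  = (3.5, -3, -1.5)

(3.5, -3, -1.5)


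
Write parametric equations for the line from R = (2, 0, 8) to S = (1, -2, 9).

Direction vector d = S - R = (1 - 2, -2 + 0, 9 - 8) = (-1, -2, 1)
Parametric form r = R + t·d:
x = 2 - t, y = 0 - 2t, z = 8 + t

x = 2 - t, y = 0 - 2t, z = 8 + t


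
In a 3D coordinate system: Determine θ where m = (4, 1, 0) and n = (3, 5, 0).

m·n = 4·3 + 1·5 + 0·0 = 12 + 5 + 0 = 17
|m| = √(4² + 1² + 0²) = √17 ≈ 4.123
|n| = √(3² + 5² + 0²) = √34 ≈ 5.831
cos θ = (m·n)/(|m||n|) = 17/(4.123·5.831) ≈ 0.7071
θ = arccos(0.7071) ≈ 45°

45°
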